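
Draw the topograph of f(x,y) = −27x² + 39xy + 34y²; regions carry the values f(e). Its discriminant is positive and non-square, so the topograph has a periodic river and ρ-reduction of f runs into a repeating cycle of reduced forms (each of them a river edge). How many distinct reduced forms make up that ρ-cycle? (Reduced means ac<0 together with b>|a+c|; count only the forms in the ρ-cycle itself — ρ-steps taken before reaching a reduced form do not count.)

D = 5193, ⌊√D⌋ = 72
river: ρ → (34,29,-32)
river: ρ → (-32,35,31)
river: ρ → (31,27,-36)
river: ρ → (-36,45,22)
river: ρ → (22,43,-38)
river: ρ → (-38,33,27)
river: ρ → (27,21,-44)
river: ρ → (-44,67,4)
river: ρ → (4,69,-27)
river: ρ → (-27,39,34)
ρ-cycle length = 10 (tail of 0 descent steps not counted)

10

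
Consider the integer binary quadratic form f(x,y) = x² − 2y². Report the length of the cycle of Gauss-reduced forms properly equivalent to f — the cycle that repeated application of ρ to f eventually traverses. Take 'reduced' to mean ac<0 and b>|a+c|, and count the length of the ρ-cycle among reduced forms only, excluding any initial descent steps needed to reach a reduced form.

D = 8, ⌊√D⌋ = 2
descent: ρ → (-2,0,1)
descent: ρ → (1,2,-1)  [lands on river]
river: ρ → (-1,2,1)
ρ-cycle length = 2 (tail of 2 descent steps not counted)

2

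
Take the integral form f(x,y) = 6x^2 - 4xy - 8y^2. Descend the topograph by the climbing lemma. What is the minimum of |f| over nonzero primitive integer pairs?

descent: ρ → (-8,4,6)  [lands on river]
river: ρ → (6,8,-6)
river: ρ → (-6,4,8)
river: ρ → (8,12,-2)
river: ρ → (-2,12,8)
river: ρ → (8,4,-6)
river: ρ → (-6,8,6)
river: ρ → (6,4,-8)
river: ρ → (-8,12,2)
river: ρ → (2,12,-8)
closes: descent 1, river 10
min |a| on river = 2

2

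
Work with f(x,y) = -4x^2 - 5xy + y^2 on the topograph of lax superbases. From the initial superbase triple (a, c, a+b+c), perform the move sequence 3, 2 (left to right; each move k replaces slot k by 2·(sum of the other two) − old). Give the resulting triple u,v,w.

start (-4,1,-8) = (f(1,0),f(0,1),f(1,1))
replace slot 3: 2·((-4)+1) − (-8) = 2 → (-4,1,2)
replace slot 2: 2·((-4)+2) − 1 = -5 → (-4,-5,2)

-4,-5,2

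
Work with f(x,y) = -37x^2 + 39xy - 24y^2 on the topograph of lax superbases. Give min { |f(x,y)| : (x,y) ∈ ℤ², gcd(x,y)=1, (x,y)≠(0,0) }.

translate: b→35 (≡-39 mod 74), so (37,-39,24)→(37,35,22)
flip: (37,35,22)→(22,-35,37)
translate: b→9 (≡-35 mod 44), so (22,-35,37)→(22,9,24)
reduced (well bottom): (22,9,24) with a≤c, −a<b≤a
well minimum |f| = |-22| = 22 (negative-definite)

22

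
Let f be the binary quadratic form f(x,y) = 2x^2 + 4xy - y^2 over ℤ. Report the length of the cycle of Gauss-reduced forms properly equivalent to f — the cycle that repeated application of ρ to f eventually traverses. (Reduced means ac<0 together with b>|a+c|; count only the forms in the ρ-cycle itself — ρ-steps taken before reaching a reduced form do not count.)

D = 24, ⌊√D⌋ = 4
river: ρ → (-1,4,2)
river: ρ → (2,4,-1)
ρ-cycle length = 2 (tail of 0 descent steps not counted)

2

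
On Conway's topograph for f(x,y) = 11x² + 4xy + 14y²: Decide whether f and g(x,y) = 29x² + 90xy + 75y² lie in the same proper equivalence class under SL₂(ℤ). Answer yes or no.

D₁ = -600, D₂ = -600
f: reduced (well bottom): (11,4,14) with a≤c, −a<b≤a
g: translate: b→-26 (≡90 mod 58), so (29,90,75)→(29,-26,11)
g: flip: (29,-26,11)→(11,26,29)
g: translate: b→4 (≡26 mod 22), so (11,26,29)→(11,4,14)
g: reduced (well bottom): (11,4,14) with a≤c, −a<b≤a
reduced forms (11, 4, 14) vs (11, 4, 14) ⇒ equivalent

yes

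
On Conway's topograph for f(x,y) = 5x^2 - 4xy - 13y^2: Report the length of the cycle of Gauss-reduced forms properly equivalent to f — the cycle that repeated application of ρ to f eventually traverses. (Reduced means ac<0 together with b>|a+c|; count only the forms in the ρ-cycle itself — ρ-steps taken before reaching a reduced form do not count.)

D = 276, ⌊√D⌋ = 16
descent: ρ → (-13,4,5)
descent: ρ → (5,16,-1)  [lands on river]
river: ρ → (-1,16,5)
river: ρ → (5,14,-4)
river: ρ → (-4,10,11)
river: ρ → (11,12,-3)
river: ρ → (-3,12,11)
river: ρ → (11,10,-4)
river: ρ → (-4,14,5)
ρ-cycle length = 8 (tail of 2 descent steps not counted)

8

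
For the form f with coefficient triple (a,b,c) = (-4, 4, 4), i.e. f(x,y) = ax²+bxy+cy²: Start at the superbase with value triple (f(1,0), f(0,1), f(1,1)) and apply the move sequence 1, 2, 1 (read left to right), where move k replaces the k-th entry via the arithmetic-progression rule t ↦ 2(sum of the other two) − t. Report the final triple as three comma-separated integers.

start (-4,4,4) = (f(1,0),f(0,1),f(1,1))
replace slot 1: 2·(4+4) − (-4) = 20 → (20,4,4)
replace slot 2: 2·(20+4) − 4 = 44 → (20,44,4)
replace slot 1: 2·(44+4) − 20 = 76 → (76,44,4)

76,44,4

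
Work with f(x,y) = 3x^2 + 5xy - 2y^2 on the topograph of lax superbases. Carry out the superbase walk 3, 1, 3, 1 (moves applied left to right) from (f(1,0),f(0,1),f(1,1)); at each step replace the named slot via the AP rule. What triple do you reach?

start (3,-2,6) = (f(1,0),f(0,1),f(1,1))
replace slot 3: 2·(3+(-2)) − 6 = -4 → (3,-2,-4)
replace slot 1: 2·((-2)+(-4)) − 3 = -15 → (-15,-2,-4)
replace slot 3: 2·((-15)+(-2)) − (-4) = -30 → (-15,-2,-30)
replace slot 1: 2·((-2)+(-30)) − (-15) = -49 → (-49,-2,-30)

-49,-2,-30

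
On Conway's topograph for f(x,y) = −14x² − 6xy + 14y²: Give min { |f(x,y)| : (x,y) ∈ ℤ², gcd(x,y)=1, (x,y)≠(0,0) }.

descent: ρ → (14,6,-14)  [lands on river]
river: ρ → (-14,22,6)
river: ρ → (6,26,-6)
river: ρ → (-6,22,14)
closes: descent 1, river 4
min |a| on river = 6

6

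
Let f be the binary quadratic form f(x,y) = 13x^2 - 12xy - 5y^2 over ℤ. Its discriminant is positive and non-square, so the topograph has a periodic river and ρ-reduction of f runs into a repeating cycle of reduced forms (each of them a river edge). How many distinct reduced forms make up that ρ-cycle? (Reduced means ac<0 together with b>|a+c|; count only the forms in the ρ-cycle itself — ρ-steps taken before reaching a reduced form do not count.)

D = 404, ⌊√D⌋ = 20
descent: ρ → (-5,12,13)  [lands on river]
river: ρ → (13,14,-4)
river: ρ → (-4,18,5)
river: ρ → (5,12,-13)
river: ρ → (-13,14,4)
river: ρ → (4,18,-5)
ρ-cycle length = 6 (tail of 1 descent step not counted)

6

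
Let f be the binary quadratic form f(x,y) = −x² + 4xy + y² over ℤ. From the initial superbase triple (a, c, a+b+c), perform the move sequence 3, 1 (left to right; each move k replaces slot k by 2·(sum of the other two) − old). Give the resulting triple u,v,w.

start (-1,1,4) = (f(1,0),f(0,1),f(1,1))
replace slot 3: 2·((-1)+1) − 4 = -4 → (-1,1,-4)
replace slot 1: 2·(1+(-4)) − (-1) = -5 → (-5,1,-4)

-5,1,-4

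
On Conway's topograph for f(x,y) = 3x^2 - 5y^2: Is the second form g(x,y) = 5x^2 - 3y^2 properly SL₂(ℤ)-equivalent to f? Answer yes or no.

D₁ = 60, D₂ = 60
river cycle of f (length 2): (3, 6, -2), (-2, 6, 3)
river cycle of g (length 2): (-3, 6, 2), (2, 6, -3)
cycles differ ⇒ inequivalent

no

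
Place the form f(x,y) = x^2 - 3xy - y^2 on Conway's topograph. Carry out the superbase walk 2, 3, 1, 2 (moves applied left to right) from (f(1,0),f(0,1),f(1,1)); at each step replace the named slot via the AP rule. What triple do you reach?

start (1,-1,-3) = (f(1,0),f(0,1),f(1,1))
replace slot 2: 2·(1+(-3)) − (-1) = -3 → (1,-3,-3)
replace slot 3: 2·(1+(-3)) − (-3) = -1 → (1,-3,-1)
replace slot 1: 2·((-3)+(-1)) − 1 = -9 → (-9,-3,-1)
replace slot 2: 2·((-9)+(-1)) − (-3) = -17 → (-9,-17,-1)

-9,-17,-1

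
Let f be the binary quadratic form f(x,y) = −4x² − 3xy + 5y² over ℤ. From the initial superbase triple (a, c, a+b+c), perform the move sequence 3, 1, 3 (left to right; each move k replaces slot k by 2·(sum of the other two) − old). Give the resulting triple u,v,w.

start (-4,5,-2) = (f(1,0),f(0,1),f(1,1))
replace slot 3: 2·((-4)+5) − (-2) = 4 → (-4,5,4)
replace slot 1: 2·(5+4) − (-4) = 22 → (22,5,4)
replace slot 3: 2·(22+5) − 4 = 50 → (22,5,50)

22,5,50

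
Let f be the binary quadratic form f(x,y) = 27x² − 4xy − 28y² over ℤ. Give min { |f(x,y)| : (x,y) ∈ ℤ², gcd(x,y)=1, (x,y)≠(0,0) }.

descent: ρ → (-28,4,27)  [lands on river]
river: ρ → (27,50,-5)
river: ρ → (-5,50,27)
river: ρ → (27,4,-28)
river: ρ → (-28,52,3)
river: ρ → (3,50,-45)
river: ρ → (-45,40,8)
river: ρ → (8,40,-45)
river: ρ → (-45,50,3)
river: ρ → (3,52,-28)
closes: descent 1, river 10
min |a| on river = 3

3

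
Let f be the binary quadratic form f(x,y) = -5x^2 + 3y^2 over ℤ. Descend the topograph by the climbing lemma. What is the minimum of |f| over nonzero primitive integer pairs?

descent: ρ → (3,6,-2)  [lands on river]
river: ρ → (-2,6,3)
closes: descent 1, river 2
min |a| on river = 2

2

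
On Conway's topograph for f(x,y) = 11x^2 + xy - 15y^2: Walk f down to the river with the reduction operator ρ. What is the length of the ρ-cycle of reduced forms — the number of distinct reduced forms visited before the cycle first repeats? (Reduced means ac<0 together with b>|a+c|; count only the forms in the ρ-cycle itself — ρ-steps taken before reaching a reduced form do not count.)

D = 661, ⌊√D⌋ = 25
descent: ρ → (-15,-1,11)
descent: ρ → (11,23,-3)  [lands on river]
river: ρ → (-3,25,3)
river: ρ → (3,23,-11)
river: ρ → (-11,21,5)
river: ρ → (5,19,-15)
river: ρ → (-15,11,9)
river: ρ → (9,25,-1)
river: ρ → (-1,25,9)
river: ρ → (9,11,-15)
river: ρ → (-15,19,5)
river: ρ → (5,21,-11)
river: ρ → (-11,23,3)
river: ρ → (3,25,-3)
river: ρ → (-3,23,11)
river: ρ → (11,21,-5)
river: ρ → (-5,19,15)
river: ρ → (15,11,-9)
river: ρ → (-9,25,1)
river: ρ → (1,25,-9)
river: ρ → (-9,11,15)
river: ρ → (15,19,-5)
river: ρ → (-5,21,11)
ρ-cycle length = 22 (tail of 2 descent steps not counted)

22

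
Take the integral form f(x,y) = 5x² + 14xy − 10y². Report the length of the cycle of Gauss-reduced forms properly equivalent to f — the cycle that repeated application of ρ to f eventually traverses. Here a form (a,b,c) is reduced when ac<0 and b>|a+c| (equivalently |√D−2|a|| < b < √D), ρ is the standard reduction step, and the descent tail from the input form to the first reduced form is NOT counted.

D = 396, ⌊√D⌋ = 19
river: ρ → (-10,6,9)
river: ρ → (9,12,-7)
river: ρ → (-7,16,5)
river: ρ → (5,14,-10)
ρ-cycle length = 4 (tail of 0 descent steps not counted)

4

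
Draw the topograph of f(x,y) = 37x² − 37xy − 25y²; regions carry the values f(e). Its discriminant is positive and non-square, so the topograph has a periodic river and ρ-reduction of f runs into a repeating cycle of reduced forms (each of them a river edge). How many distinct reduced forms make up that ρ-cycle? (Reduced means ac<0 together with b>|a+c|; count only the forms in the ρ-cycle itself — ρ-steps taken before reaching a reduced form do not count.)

D = 5069, ⌊√D⌋ = 71
descent: ρ → (-25,37,37)  [lands on river]
river: ρ → (37,37,-25)
river: ρ → (-25,63,11)
river: ρ → (11,69,-7)
river: ρ → (-7,71,1)
river: ρ → (1,71,-7)
river: ρ → (-7,69,11)
river: ρ → (11,63,-25)
ρ-cycle length = 8 (tail of 1 descent step not counted)

8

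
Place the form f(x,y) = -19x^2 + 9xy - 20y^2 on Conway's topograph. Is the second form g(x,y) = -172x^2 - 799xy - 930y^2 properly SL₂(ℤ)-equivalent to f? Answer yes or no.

D₁ = -1439, D₂ = -1439
f is negative-definite; reduce −f:
−f: reduced (well bottom): (19,-9,20) with a≤c, −a<b≤a
flip sign back: reduced form of f is (-19,9,-20)
g is negative-definite; reduce −g:
−g: translate: b→111 (≡799 mod 344), so (172,799,930)→(172,111,20)
−g: flip: (172,111,20)→(20,-111,172)
−g: translate: b→9 (≡-111 mod 40), so (20,-111,172)→(20,9,19)
−g: flip: (20,9,19)→(19,-9,20)
−g: reduced (well bottom): (19,-9,20) with a≤c, −a<b≤a
flip sign back: reduced form of g is (-19,9,-20)
reduced forms (-19, 9, -20) vs (-19, 9, -20) ⇒ equivalent

yes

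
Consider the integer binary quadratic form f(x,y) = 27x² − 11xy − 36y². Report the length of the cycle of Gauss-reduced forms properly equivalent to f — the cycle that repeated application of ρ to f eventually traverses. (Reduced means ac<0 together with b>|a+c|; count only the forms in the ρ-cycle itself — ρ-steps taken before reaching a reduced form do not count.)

D = 4009, ⌊√D⌋ = 63
descent: ρ → (-36,11,27)  [lands on river]
river: ρ → (27,43,-20)
river: ρ → (-20,37,33)
river: ρ → (33,29,-24)
river: ρ → (-24,19,38)
river: ρ → (38,57,-5)
river: ρ → (-5,63,2)
river: ρ → (2,61,-36)
ρ-cycle length = 8 (tail of 1 descent step not counted)

8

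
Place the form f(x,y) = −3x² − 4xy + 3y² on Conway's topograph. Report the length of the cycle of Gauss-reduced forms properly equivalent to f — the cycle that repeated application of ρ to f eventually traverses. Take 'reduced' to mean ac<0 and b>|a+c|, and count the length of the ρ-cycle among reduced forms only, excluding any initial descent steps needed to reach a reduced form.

D = 52, ⌊√D⌋ = 7
descent: ρ → (3,4,-3)  [lands on river]
river: ρ → (-3,2,4)
river: ρ → (4,6,-1)
river: ρ → (-1,6,4)
river: ρ → (4,2,-3)
river: ρ → (-3,4,3)
river: ρ → (3,2,-4)
river: ρ → (-4,6,1)
river: ρ → (1,6,-4)
river: ρ → (-4,2,3)
ρ-cycle length = 10 (tail of 1 descent step not counted)

10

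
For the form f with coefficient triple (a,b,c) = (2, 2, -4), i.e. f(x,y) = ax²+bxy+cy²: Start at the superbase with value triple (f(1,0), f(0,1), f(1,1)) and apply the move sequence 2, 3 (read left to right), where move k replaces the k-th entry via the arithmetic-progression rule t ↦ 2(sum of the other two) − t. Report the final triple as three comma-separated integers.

start (2,-4,0) = (f(1,0),f(0,1),f(1,1))
replace slot 2: 2·(2+0) − (-4) = 8 → (2,8,0)
replace slot 3: 2·(2+8) − 0 = 20 → (2,8,20)

2,8,20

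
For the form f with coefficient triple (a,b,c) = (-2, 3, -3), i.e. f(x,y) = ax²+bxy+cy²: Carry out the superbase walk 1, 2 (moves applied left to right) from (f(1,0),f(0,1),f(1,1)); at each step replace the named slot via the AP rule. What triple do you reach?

start (-2,-3,-2) = (f(1,0),f(0,1),f(1,1))
replace slot 1: 2·((-3)+(-2)) − (-2) = -8 → (-8,-3,-2)
replace slot 2: 2·((-8)+(-2)) − (-3) = -17 → (-8,-17,-2)

-8,-17,-2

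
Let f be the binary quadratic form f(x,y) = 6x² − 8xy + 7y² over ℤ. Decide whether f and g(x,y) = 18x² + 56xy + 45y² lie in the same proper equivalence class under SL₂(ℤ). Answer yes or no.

D₁ = -104, D₂ = -104
f: translate: b→4 (≡-8 mod 12), so (6,-8,7)→(6,4,5)
f: flip: (6,4,5)→(5,-4,6)
f: reduced (well bottom): (5,-4,6) with a≤c, −a<b≤a
g: translate: b→-16 (≡56 mod 36), so (18,56,45)→(18,-16,5)
g: flip: (18,-16,5)→(5,16,18)
g: translate: b→-4 (≡16 mod 10), so (5,16,18)→(5,-4,6)
g: reduced (well bottom): (5,-4,6) with a≤c, −a<b≤a
reduced forms (5, -4, 6) vs (5, -4, 6) ⇒ equivalent

yes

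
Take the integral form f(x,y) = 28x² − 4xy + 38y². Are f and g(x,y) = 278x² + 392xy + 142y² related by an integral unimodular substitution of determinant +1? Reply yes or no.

D₁ = -4240, D₂ = -4240
f: reduced (well bottom): (28,-4,38) with a≤c, −a<b≤a
g: translate: b→-164 (≡392 mod 556), so (278,392,142)→(278,-164,28)
g: flip: (278,-164,28)→(28,164,278)
g: translate: b→-4 (≡164 mod 56), so (28,164,278)→(28,-4,38)
g: reduced (well bottom): (28,-4,38) with a≤c, −a<b≤a
reduced forms (28, -4, 38) vs (28, -4, 38) ⇒ equivalent

yes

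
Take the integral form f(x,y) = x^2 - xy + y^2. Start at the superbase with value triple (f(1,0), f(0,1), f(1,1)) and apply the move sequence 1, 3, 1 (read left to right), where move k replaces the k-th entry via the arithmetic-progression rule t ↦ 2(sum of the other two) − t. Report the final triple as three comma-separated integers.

start (1,1,1) = (f(1,0),f(0,1),f(1,1))
replace slot 1: 2·(1+1) − 1 = 3 → (3,1,1)
replace slot 3: 2·(3+1) − 1 = 7 → (3,1,7)
replace slot 1: 2·(1+7) − 3 = 13 → (13,1,7)

13,1,7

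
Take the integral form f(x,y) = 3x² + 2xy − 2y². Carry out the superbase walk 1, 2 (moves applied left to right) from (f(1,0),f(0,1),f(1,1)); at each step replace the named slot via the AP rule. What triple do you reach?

start (3,-2,3) = (f(1,0),f(0,1),f(1,1))
replace slot 1: 2·((-2)+3) − 3 = -1 → (-1,-2,3)
replace slot 2: 2·((-1)+3) − (-2) = 6 → (-1,6,3)

-1,6,3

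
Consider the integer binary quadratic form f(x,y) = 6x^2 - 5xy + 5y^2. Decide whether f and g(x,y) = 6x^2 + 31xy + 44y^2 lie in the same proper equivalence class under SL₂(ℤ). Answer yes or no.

D₁ = -95, D₂ = -95
f: flip: (6,-5,5)→(5,5,6)
f: reduced (well bottom): (5,5,6) with a≤c, −a<b≤a
g: translate: b→-5 (≡31 mod 12), so (6,31,44)→(6,-5,5)
g: flip: (6,-5,5)→(5,5,6)
g: reduced (well bottom): (5,5,6) with a≤c, −a<b≤a
reduced forms (5, 5, 6) vs (5, 5, 6) ⇒ equivalent

yes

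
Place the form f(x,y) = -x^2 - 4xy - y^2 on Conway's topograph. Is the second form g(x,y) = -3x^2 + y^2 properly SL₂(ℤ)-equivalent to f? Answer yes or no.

D₁ = 12, D₂ = 12
river cycle of f (length 2): (-1, 2, 2), (2, 2, -1)
river cycle of g (length 2): (1, 2, -2), (-2, 2, 1)
cycles differ ⇒ inequivalent

no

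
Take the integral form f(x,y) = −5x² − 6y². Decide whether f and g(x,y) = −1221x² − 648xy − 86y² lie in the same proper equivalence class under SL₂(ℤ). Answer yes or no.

D₁ = -120, D₂ = -120
f is negative-definite; reduce −f:
−f: reduced (well bottom): (5,0,6) with a≤c, −a<b≤a
flip sign back: reduced form of f is (-5,0,-6)
g is negative-definite; reduce −g:
−g: flip: (1221,648,86)→(86,-648,1221)
−g: translate: b→40 (≡-648 mod 172), so (86,-648,1221)→(86,40,5)
−g: flip: (86,40,5)→(5,-40,86)
−g: translate: b→0 (≡-40 mod 10), so (5,-40,86)→(5,0,6)
−g: reduced (well bottom): (5,0,6) with a≤c, −a<b≤a
flip sign back: reduced form of g is (-5,0,-6)
reduced forms (-5, 0, -6) vs (-5, 0, -6) ⇒ equivalent

yes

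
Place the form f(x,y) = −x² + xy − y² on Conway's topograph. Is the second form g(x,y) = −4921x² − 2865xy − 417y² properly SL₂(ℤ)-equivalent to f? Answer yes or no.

D₁ = -3, D₂ = -3
f is negative-definite; reduce −f:
−f: translate: b→1 (≡-1 mod 2), so (1,-1,1)→(1,1,1)
−f: reduced (well bottom): (1,1,1) with a≤c, −a<b≤a
flip sign back: reduced form of f is (-1,-1,-1)
g is negative-definite; reduce −g:
−g: flip: (4921,2865,417)→(417,-2865,4921)
−g: translate: b→-363 (≡-2865 mod 834), so (417,-2865,4921)→(417,-363,79)
−g: flip: (417,-363,79)→(79,363,417)
−g: translate: b→47 (≡363 mod 158), so (79,363,417)→(79,47,7)
−g: flip: (79,47,7)→(7,-47,79)
−g: translate: b→-5 (≡-47 mod 14), so (7,-47,79)→(7,-5,1)
−g: flip: (7,-5,1)→(1,5,7)
−g: translate: b→1 (≡5 mod 2), so (1,5,7)→(1,1,1)
−g: reduced (well bottom): (1,1,1) with a≤c, −a<b≤a
flip sign back: reduced form of g is (-1,-1,-1)
reduced forms (-1, -1, -1) vs (-1, -1, -1) ⇒ equivalent

yes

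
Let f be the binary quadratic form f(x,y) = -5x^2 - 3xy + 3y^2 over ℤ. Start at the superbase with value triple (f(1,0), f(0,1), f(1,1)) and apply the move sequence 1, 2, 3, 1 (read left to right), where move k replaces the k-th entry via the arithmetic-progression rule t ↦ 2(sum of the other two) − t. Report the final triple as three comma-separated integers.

start (-5,3,-5) = (f(1,0),f(0,1),f(1,1))
replace slot 1: 2·(3+(-5)) − (-5) = 1 → (1,3,-5)
replace slot 2: 2·(1+(-5)) − 3 = -11 → (1,-11,-5)
replace slot 3: 2·(1+(-11)) − (-5) = -15 → (1,-11,-15)
replace slot 1: 2·((-11)+(-15)) − 1 = -53 → (-53,-11,-15)

-53,-11,-15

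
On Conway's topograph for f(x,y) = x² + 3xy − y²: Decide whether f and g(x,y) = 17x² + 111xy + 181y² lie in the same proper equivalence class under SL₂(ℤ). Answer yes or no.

D₁ = 13, D₂ = 13
river cycle of f (length 2): (-1, 3, 1), (1, 3, -1)
river cycle of g (length 2): (1, 3, -1), (-1, 3, 1)
cycles coincide ⇒ equivalent

yes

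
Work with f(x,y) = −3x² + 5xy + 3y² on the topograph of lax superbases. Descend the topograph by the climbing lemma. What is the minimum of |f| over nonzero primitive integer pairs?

river: ρ → (3,7,-1)
river: ρ → (-1,7,3)
river: ρ → (3,5,-3)
river: ρ → (-3,7,1)
river: ρ → (1,7,-3)
river: ρ → (-3,5,3)
closes: descent 0, river 6
min |a| on river = 1

1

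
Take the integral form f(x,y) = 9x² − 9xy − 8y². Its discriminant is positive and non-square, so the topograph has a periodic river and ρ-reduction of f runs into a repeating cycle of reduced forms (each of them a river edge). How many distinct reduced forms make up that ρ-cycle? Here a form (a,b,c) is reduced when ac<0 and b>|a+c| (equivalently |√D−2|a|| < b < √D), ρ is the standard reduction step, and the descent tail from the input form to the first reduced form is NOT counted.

D = 369, ⌊√D⌋ = 19
descent: ρ → (-8,9,9)  [lands on river]
river: ρ → (9,9,-8)
river: ρ → (-8,7,10)
river: ρ → (10,13,-5)
river: ρ → (-5,17,4)
river: ρ → (4,15,-9)
river: ρ → (-9,3,10)
river: ρ → (10,17,-2)
river: ρ → (-2,19,1)
river: ρ → (1,19,-2)
river: ρ → (-2,17,10)
river: ρ → (10,3,-9)
river: ρ → (-9,15,4)
river: ρ → (4,17,-5)
river: ρ → (-5,13,10)
river: ρ → (10,7,-8)
ρ-cycle length = 16 (tail of 1 descent step not counted)

16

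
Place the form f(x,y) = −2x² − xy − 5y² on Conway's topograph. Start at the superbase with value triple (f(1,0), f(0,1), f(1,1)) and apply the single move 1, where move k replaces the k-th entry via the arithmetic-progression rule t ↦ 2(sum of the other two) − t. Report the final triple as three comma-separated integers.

start (-2,-5,-8) = (f(1,0),f(0,1),f(1,1))
replace slot 1: 2·((-5)+(-8)) − (-2) = -24 → (-24,-5,-8)

-24,-5,-8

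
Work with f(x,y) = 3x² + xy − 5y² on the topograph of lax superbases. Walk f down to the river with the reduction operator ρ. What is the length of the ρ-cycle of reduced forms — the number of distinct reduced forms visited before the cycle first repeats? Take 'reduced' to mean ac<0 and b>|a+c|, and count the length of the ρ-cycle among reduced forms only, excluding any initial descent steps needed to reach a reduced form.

D = 61, ⌊√D⌋ = 7
descent: ρ → (-5,-1,3)
descent: ρ → (3,7,-1)  [lands on river]
river: ρ → (-1,7,3)
river: ρ → (3,5,-3)
river: ρ → (-3,7,1)
river: ρ → (1,7,-3)
river: ρ → (-3,5,3)
ρ-cycle length = 6 (tail of 2 descent steps not counted)

6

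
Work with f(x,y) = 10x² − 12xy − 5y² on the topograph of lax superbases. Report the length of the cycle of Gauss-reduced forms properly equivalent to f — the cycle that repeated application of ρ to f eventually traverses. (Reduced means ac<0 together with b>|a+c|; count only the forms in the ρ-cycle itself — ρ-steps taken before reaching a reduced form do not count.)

D = 344, ⌊√D⌋ = 18
descent: ρ → (-5,12,10)  [lands on river]
river: ρ → (10,8,-7)
river: ρ → (-7,6,11)
river: ρ → (11,16,-2)
river: ρ → (-2,16,11)
river: ρ → (11,6,-7)
river: ρ → (-7,8,10)
river: ρ → (10,12,-5)
river: ρ → (-5,18,1)
river: ρ → (1,18,-5)
ρ-cycle length = 10 (tail of 1 descent step not counted)

10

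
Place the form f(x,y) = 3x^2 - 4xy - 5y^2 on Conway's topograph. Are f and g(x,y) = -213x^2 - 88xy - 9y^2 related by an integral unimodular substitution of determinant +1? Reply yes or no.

D₁ = 76, D₂ = 76
river cycle of f (length 6): (-5, 4, 3), (3, 8, -1), (-1, 8, 3), (3, 4, -5), (-5, 6, 2), (2, 6, -5)
river cycle of g (length 6): (2, 6, -5), (-5, 4, 3), (3, 8, -1), (-1, 8, 3), (3, 4, -5), (-5, 6, 2)
cycles coincide ⇒ equivalent

yes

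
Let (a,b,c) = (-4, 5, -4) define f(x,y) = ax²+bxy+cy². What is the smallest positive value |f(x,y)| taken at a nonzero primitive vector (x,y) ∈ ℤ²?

translate: b→3 (≡-5 mod 8), so (4,-5,4)→(4,3,3)
flip: (4,3,3)→(3,-3,4)
translate: b→3 (≡-3 mod 6), so (3,-3,4)→(3,3,4)
reduced (well bottom): (3,3,4) with a≤c, −a<b≤a
well minimum |f| = |-3| = 3 (negative-definite)

3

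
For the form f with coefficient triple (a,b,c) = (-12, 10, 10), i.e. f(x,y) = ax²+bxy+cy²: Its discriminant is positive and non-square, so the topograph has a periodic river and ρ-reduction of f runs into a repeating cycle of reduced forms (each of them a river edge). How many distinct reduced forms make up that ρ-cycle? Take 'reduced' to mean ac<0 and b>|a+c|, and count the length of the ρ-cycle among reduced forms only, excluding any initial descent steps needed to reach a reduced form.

D = 580, ⌊√D⌋ = 24
river: ρ → (10,10,-12)
river: ρ → (-12,14,8)
river: ρ → (8,18,-8)
river: ρ → (-8,14,12)
river: ρ → (12,10,-10)
river: ρ → (-10,10,12)
river: ρ → (12,14,-8)
river: ρ → (-8,18,8)
river: ρ → (8,14,-12)
river: ρ → (-12,10,10)
ρ-cycle length = 10 (tail of 0 descent steps not counted)

10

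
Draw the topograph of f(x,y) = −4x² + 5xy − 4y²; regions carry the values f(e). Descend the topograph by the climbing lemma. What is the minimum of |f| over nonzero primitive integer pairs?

translate: b→3 (≡-5 mod 8), so (4,-5,4)→(4,3,3)
flip: (4,3,3)→(3,-3,4)
translate: b→3 (≡-3 mod 6), so (3,-3,4)→(3,3,4)
reduced (well bottom): (3,3,4) with a≤c, −a<b≤a
well minimum |f| = |-3| = 3 (negative-definite)

3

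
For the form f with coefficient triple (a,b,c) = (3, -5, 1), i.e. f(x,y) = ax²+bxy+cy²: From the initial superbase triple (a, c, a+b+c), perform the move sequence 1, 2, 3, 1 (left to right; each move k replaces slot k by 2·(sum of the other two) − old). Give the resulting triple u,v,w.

start (3,1,-1) = (f(1,0),f(0,1),f(1,1))
replace slot 1: 2·(1+(-1)) − 3 = -3 → (-3,1,-1)
replace slot 2: 2·((-3)+(-1)) − 1 = -9 → (-3,-9,-1)
replace slot 3: 2·((-3)+(-9)) − (-1) = -23 → (-3,-9,-23)
replace slot 1: 2·((-9)+(-23)) − (-3) = -61 → (-61,-9,-23)

-61,-9,-23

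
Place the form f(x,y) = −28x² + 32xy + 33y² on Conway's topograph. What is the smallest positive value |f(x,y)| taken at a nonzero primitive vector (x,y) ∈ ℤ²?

river: ρ → (33,34,-27)
river: ρ → (-27,20,40)
river: ρ → (40,60,-7)
river: ρ → (-7,66,13)
river: ρ → (13,64,-12)
river: ρ → (-12,56,33)
river: ρ → (33,10,-35)
river: ρ → (-35,60,8)
river: ρ → (8,68,-3)
river: ρ → (-3,64,52)
river: ρ → (52,40,-15)
river: ρ → (-15,50,37)
river: ρ → (37,24,-28)
river: ρ → (-28,32,33)
closes: descent 0, river 14
min |a| on river = 3

3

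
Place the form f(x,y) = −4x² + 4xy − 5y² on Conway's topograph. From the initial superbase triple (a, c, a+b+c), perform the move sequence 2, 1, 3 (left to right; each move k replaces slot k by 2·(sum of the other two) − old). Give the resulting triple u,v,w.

start (-4,-5,-5) = (f(1,0),f(0,1),f(1,1))
replace slot 2: 2·((-4)+(-5)) − (-5) = -13 → (-4,-13,-5)
replace slot 1: 2·((-13)+(-5)) − (-4) = -32 → (-32,-13,-5)
replace slot 3: 2·((-32)+(-13)) − (-5) = -85 → (-32,-13,-85)

-32,-13,-85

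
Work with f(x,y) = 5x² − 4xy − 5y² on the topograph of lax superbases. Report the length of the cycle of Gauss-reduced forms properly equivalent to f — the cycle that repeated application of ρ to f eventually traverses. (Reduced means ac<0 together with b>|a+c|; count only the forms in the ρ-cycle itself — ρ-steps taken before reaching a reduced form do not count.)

D = 116, ⌊√D⌋ = 10
descent: ρ → (-5,4,5)  [lands on river]
river: ρ → (5,6,-4)
river: ρ → (-4,10,1)
river: ρ → (1,10,-4)
river: ρ → (-4,6,5)
river: ρ → (5,4,-5)
river: ρ → (-5,6,4)
river: ρ → (4,10,-1)
river: ρ → (-1,10,4)
river: ρ → (4,6,-5)
ρ-cycle length = 10 (tail of 1 descent step not counted)

10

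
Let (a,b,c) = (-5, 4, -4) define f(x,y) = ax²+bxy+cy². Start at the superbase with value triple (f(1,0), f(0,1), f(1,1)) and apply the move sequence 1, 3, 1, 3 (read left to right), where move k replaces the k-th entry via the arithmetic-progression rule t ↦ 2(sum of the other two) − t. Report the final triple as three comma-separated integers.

start (-5,-4,-5) = (f(1,0),f(0,1),f(1,1))
replace slot 1: 2·((-4)+(-5)) − (-5) = -13 → (-13,-4,-5)
replace slot 3: 2·((-13)+(-4)) − (-5) = -29 → (-13,-4,-29)
replace slot 1: 2·((-4)+(-29)) − (-13) = -53 → (-53,-4,-29)
replace slot 3: 2·((-53)+(-4)) − (-29) = -85 → (-53,-4,-85)

-53,-4,-85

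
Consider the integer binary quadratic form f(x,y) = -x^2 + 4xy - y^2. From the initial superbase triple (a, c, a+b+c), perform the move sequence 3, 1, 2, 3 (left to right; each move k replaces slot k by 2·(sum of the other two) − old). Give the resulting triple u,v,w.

start (-1,-1,2) = (f(1,0),f(0,1),f(1,1))
replace slot 3: 2·((-1)+(-1)) − 2 = -6 → (-1,-1,-6)
replace slot 1: 2·((-1)+(-6)) − (-1) = -13 → (-13,-1,-6)
replace slot 2: 2·((-13)+(-6)) − (-1) = -37 → (-13,-37,-6)
replace slot 3: 2·((-13)+(-37)) − (-6) = -94 → (-13,-37,-94)

-13,-37,-94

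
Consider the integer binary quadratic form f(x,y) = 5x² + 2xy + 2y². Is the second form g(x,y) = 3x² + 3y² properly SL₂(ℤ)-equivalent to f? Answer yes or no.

D₁ = -36, D₂ = -36
f: flip: (5,2,2)→(2,-2,5)
f: translate: b→2 (≡-2 mod 4), so (2,-2,5)→(2,2,5)
f: reduced (well bottom): (2,2,5) with a≤c, −a<b≤a
g: reduced (well bottom): (3,0,3) with a≤c, −a<b≤a
reduced forms (2, 2, 5) vs (3, 0, 3) ⇒ inequivalent

no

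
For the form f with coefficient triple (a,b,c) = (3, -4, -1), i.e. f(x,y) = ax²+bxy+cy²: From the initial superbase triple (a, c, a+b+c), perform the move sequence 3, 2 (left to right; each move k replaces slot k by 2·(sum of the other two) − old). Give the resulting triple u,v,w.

start (3,-1,-2) = (f(1,0),f(0,1),f(1,1))
replace slot 3: 2·(3+(-1)) − (-2) = 6 → (3,-1,6)
replace slot 2: 2·(3+6) − (-1) = 19 → (3,19,6)

3,19,6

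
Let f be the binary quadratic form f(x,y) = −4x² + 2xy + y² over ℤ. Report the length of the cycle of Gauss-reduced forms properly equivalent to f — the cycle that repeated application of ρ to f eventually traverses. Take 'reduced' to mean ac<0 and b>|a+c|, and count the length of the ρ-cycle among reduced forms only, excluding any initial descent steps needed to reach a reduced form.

D = 20, ⌊√D⌋ = 4
descent: ρ → (1,4,-1)  [lands on river]
river: ρ → (-1,4,1)
ρ-cycle length = 2 (tail of 1 descent step not counted)

2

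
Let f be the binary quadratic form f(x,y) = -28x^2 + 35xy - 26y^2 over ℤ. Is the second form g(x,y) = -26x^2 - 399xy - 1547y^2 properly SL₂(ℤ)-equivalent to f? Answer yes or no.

D₁ = -1687, D₂ = -1687
f is negative-definite; reduce −f:
−f: translate: b→21 (≡-35 mod 56), so (28,-35,26)→(28,21,19)
−f: flip: (28,21,19)→(19,-21,28)
−f: translate: b→17 (≡-21 mod 38), so (19,-21,28)→(19,17,26)
−f: reduced (well bottom): (19,17,26) with a≤c, −a<b≤a
flip sign back: reduced form of f is (-19,-17,-26)
g is negative-definite; reduce −g:
−g: translate: b→-17 (≡399 mod 52), so (26,399,1547)→(26,-17,19)
−g: flip: (26,-17,19)→(19,17,26)
−g: reduced (well bottom): (19,17,26) with a≤c, −a<b≤a
flip sign back: reduced form of g is (-19,-17,-26)
reduced forms (-19, -17, -26) vs (-19, -17, -26) ⇒ equivalent

yes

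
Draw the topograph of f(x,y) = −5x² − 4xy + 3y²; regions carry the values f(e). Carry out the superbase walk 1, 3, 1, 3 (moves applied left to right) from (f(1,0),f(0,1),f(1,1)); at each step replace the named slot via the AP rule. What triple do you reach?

start (-5,3,-6) = (f(1,0),f(0,1),f(1,1))
replace slot 1: 2·(3+(-6)) − (-5) = -1 → (-1,3,-6)
replace slot 3: 2·((-1)+3) − (-6) = 10 → (-1,3,10)
replace slot 1: 2·(3+10) − (-1) = 27 → (27,3,10)
replace slot 3: 2·(27+3) − 10 = 50 → (27,3,50)

27,3,50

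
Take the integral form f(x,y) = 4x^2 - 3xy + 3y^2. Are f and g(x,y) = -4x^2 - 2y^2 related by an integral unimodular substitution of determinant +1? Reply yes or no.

D₁ = -39, D₂ = -32
discriminants differ ⇒ not SL₂(ℤ)-equivalent

no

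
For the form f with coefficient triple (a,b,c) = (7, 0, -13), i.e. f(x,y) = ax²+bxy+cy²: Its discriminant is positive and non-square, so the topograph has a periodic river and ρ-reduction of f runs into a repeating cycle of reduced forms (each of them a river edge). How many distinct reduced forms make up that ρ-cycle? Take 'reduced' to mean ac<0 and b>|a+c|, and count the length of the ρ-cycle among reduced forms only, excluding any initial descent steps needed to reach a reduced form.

D = 364, ⌊√D⌋ = 19
descent: ρ → (-13,0,7)
descent: ρ → (7,14,-6)  [lands on river]
river: ρ → (-6,10,11)
river: ρ → (11,12,-5)
river: ρ → (-5,18,2)
river: ρ → (2,18,-5)
river: ρ → (-5,12,11)
river: ρ → (11,10,-6)
river: ρ → (-6,14,7)
ρ-cycle length = 8 (tail of 2 descent steps not counted)

8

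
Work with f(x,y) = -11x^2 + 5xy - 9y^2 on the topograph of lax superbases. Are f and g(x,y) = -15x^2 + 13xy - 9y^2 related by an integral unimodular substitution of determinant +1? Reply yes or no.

D₁ = -371, D₂ = -371
f is negative-definite; reduce −f:
−f: flip: (11,-5,9)→(9,5,11)
−f: reduced (well bottom): (9,5,11) with a≤c, −a<b≤a
flip sign back: reduced form of f is (-9,-5,-11)
g is negative-definite; reduce −g:
−g: flip: (15,-13,9)→(9,13,15)
−g: translate: b→-5 (≡13 mod 18), so (9,13,15)→(9,-5,11)
−g: reduced (well bottom): (9,-5,11) with a≤c, −a<b≤a
flip sign back: reduced form of g is (-9,5,-11)
reduced forms (-9, -5, -11) vs (-9, 5, -11) ⇒ inequivalent

no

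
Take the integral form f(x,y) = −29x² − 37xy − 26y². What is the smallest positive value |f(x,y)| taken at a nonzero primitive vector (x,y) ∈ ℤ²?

translate: b→-21 (≡37 mod 58), so (29,37,26)→(29,-21,18)
flip: (29,-21,18)→(18,21,29)
translate: b→-15 (≡21 mod 36), so (18,21,29)→(18,-15,26)
reduced (well bottom): (18,-15,26) with a≤c, −a<b≤a
well minimum |f| = |-18| = 18 (negative-definite)

18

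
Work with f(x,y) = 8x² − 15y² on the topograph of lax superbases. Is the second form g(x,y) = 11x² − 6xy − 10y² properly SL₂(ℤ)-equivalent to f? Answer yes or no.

D₁ = 480, D₂ = 476
discriminants differ ⇒ not SL₂(ℤ)-equivalent

no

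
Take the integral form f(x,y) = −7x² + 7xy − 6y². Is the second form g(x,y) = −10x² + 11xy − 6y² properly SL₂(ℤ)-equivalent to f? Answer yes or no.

D₁ = -119, D₂ = -119
f is negative-definite; reduce −f:
−f: translate: b→7 (≡-7 mod 14), so (7,-7,6)→(7,7,6)
−f: flip: (7,7,6)→(6,-7,7)
−f: translate: b→5 (≡-7 mod 12), so (6,-7,7)→(6,5,6)
−f: reduced (well bottom): (6,5,6) with a≤c, −a<b≤a
flip sign back: reduced form of f is (-6,-5,-6)
g is negative-definite; reduce −g:
−g: translate: b→9 (≡-11 mod 20), so (10,-11,6)→(10,9,5)
−g: flip: (10,9,5)→(5,-9,10)
−g: translate: b→1 (≡-9 mod 10), so (5,-9,10)→(5,1,6)
−g: reduced (well bottom): (5,1,6) with a≤c, −a<b≤a
flip sign back: reduced form of g is (-5,-1,-6)
reduced forms (-6, -5, -6) vs (-5, -1, -6) ⇒ inequivalent

no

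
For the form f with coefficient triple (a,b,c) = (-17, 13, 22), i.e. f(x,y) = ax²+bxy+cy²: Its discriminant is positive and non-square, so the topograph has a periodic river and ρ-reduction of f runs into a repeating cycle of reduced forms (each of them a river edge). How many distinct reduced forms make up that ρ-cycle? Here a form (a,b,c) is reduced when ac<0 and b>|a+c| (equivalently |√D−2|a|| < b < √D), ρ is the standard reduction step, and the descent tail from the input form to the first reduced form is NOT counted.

D = 1665, ⌊√D⌋ = 40
river: ρ → (22,31,-8)
river: ρ → (-8,33,18)
river: ρ → (18,39,-2)
river: ρ → (-2,37,37)
river: ρ → (37,37,-2)
river: ρ → (-2,39,18)
river: ρ → (18,33,-8)
river: ρ → (-8,31,22)
river: ρ → (22,13,-17)
river: ρ → (-17,21,18)
river: ρ → (18,15,-20)
river: ρ → (-20,25,13)
river: ρ → (13,27,-18)
river: ρ → (-18,9,22)
river: ρ → (22,35,-5)
river: ρ → (-5,35,22)
river: ρ → (22,9,-18)
river: ρ → (-18,27,13)
river: ρ → (13,25,-20)
river: ρ → (-20,15,18)
river: ρ → (18,21,-17)
river: ρ → (-17,13,22)
ρ-cycle length = 22 (tail of 0 descent steps not counted)

22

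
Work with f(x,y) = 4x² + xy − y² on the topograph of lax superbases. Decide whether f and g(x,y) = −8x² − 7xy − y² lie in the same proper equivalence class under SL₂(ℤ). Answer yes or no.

D₁ = 17, D₂ = 17
river cycle of f (length 6): (-1, 3, 2), (2, 1, -2), (-2, 3, 1), (1, 3, -2), (-2, 1, 2), (2, 3, -1)
river cycle of g (length 6): (-1, 3, 2), (2, 1, -2), (-2, 3, 1), (1, 3, -2), (-2, 1, 2), (2, 3, -1)
cycles coincide ⇒ equivalent

yes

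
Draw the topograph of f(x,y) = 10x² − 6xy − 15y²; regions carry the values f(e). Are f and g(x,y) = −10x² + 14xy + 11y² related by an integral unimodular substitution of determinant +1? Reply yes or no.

D₁ = 636, D₂ = 636
river cycle of f (length 10): (-15, 6, 10), (10, 14, -11), (-11, 8, 13), (13, 18, -6), (-6, 18, 13), (13, 8, -11), (-11, 14, 10), (10, 6, -15), (-15, 24, 1), (1, 24, -15)
river cycle of g (length 10): (11, 8, -13), (-13, 18, 6), (6, 18, -13), (-13, 8, 11), (11, 14, -10), (-10, 6, 15), (15, 24, -1), (-1, 24, 15), (15, 6, -10), (-10, 14, 11)
cycles differ ⇒ inequivalent

no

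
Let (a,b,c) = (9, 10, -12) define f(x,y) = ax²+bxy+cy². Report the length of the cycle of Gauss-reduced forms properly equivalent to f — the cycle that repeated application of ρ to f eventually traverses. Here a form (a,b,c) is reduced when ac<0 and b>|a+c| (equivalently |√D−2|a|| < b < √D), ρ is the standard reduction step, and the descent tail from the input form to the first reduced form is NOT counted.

D = 532, ⌊√D⌋ = 23
river: ρ → (-12,14,7)
river: ρ → (7,14,-12)
river: ρ → (-12,10,9)
river: ρ → (9,8,-13)
river: ρ → (-13,18,4)
river: ρ → (4,22,-3)
river: ρ → (-3,20,11)
river: ρ → (11,2,-12)
river: ρ → (-12,22,1)
river: ρ → (1,22,-12)
river: ρ → (-12,2,11)
river: ρ → (11,20,-3)
river: ρ → (-3,22,4)
river: ρ → (4,18,-13)
river: ρ → (-13,8,9)
river: ρ → (9,10,-12)
ρ-cycle length = 16 (tail of 0 descent steps not counted)

16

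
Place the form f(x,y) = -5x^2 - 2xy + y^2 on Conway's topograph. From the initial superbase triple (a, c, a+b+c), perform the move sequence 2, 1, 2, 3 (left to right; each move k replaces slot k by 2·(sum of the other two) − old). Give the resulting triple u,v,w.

start (-5,1,-6) = (f(1,0),f(0,1),f(1,1))
replace slot 2: 2·((-5)+(-6)) − 1 = -23 → (-5,-23,-6)
replace slot 1: 2·((-23)+(-6)) − (-5) = -53 → (-53,-23,-6)
replace slot 2: 2·((-53)+(-6)) − (-23) = -95 → (-53,-95,-6)
replace slot 3: 2·((-53)+(-95)) − (-6) = -290 → (-53,-95,-290)

-53,-95,-290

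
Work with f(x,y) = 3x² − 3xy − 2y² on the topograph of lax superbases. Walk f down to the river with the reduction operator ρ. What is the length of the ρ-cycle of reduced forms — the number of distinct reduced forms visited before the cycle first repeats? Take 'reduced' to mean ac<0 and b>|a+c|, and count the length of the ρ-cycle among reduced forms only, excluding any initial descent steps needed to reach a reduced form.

D = 33, ⌊√D⌋ = 5
descent: ρ → (-2,3,3)  [lands on river]
river: ρ → (3,3,-2)
river: ρ → (-2,5,1)
river: ρ → (1,5,-2)
ρ-cycle length = 4 (tail of 1 descent step not counted)

4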